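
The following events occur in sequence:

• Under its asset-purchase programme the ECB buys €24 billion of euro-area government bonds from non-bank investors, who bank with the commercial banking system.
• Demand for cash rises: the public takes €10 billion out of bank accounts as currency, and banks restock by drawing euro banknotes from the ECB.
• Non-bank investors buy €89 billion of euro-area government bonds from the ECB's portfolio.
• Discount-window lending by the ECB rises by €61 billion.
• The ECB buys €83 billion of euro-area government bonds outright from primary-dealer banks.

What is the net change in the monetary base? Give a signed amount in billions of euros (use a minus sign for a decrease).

Asset purchase (from non-banks) €24 billion: ECB balance sheet expands → +€24B.
Currency withdrawal €10 billion: just a shift between currency and reserves — both are base money → 0.
Asset sale (to non-banks) €89 billion: ECB balance sheet contracts → −€89B.
Discount-window loan €61 billion: ECB balance sheet expands → +€61B.
OMO purchase (from banks) €83 billion: ECB balance sheet expands → +€83B.
Net: 24 + 0 − 89 + 61 + 83 = +€79 billion.

+€79 billion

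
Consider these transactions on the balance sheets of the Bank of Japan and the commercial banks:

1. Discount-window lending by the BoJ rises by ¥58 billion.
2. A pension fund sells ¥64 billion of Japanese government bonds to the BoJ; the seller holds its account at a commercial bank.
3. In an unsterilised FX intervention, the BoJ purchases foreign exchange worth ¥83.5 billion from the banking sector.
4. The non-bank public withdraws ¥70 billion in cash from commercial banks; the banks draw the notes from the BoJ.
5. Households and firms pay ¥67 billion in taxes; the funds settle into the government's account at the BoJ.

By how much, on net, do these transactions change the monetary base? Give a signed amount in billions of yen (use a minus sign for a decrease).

+¥138.5 billion

BoJ balance sheet:
  Assets:      Securities +¥64B, Loans to banks +¥58B, Foreign assets +¥83.5B
  Liabilities: Bank reserves +¥68.5B, Currency in circulation +¥70B, Government deposits +¥67B
Commercial banking system:
  Assets:      Reserves at CB +¥68.5B, Foreign assets −¥83.5B
  Liabilities: Checkable deposits −¥73B, Borrowings from CB +¥58B
Monetary base = currency + reserves: +¥70B + (+¥68.5B) = +¥138.5 billion.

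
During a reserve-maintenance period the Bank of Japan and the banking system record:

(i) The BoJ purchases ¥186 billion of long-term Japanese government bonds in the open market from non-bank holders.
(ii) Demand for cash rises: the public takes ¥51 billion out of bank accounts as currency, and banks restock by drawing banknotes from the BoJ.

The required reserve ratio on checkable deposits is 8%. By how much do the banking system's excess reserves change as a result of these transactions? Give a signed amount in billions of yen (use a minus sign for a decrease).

+¥124.2 billion

Asset purchase (from non-banks) ¥186 billion: reserves +¥186B, deposits +¥186B.
Currency withdrawal ¥51 billion: reserves −¥51B, deposits −¥51B.
Totals: Δreserves = +¥135B, Δdeposits = +¥135B.
Δrequired reserves = 8% × +¥135B = +¥10.8B.
Δexcess reserves = Δreserves − Δrequired = +¥135B − (+¥10.8B) = +¥124.2 billion.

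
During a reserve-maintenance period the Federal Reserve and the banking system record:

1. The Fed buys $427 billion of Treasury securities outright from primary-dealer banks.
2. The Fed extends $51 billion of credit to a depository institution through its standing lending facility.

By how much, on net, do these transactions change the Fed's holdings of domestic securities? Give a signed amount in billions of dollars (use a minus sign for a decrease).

Fed balance sheet:
  Assets:      Securities +$427B, Loans to banks +$51B
  Liabilities: Bank reserves +$478B
So the change in the Fed's holdings of domestic securities is +$427 billion.

+$427 billion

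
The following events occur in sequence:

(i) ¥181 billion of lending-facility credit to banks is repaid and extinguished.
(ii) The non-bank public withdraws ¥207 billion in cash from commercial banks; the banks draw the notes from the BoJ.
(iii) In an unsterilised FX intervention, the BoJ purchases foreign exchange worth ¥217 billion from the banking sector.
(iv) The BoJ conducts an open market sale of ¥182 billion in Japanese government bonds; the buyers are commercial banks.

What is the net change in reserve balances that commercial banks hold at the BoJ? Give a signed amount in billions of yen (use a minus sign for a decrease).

Discount-window repayment ¥181 billion: repayment is debited from reserves → −¥181B.
Currency withdrawal ¥207 billion: banks swap reserves for currency → −¥207B.
FX purchase ¥217 billion: the BoJ pays by crediting reserve accounts → +¥217B.
OMO sale (to banks) ¥182 billion: the buying banks pay out of their reserve balances → −¥182B.
Net: −181 − 207 + 217 − 182 = -¥353 billion.

-¥353 billion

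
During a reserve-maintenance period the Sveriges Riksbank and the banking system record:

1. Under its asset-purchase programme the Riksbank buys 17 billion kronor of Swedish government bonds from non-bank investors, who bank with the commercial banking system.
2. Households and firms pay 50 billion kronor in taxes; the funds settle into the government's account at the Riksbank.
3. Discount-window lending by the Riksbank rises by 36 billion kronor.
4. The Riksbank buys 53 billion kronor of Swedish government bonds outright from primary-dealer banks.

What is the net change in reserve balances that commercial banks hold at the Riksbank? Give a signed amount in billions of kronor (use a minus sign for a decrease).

+56 billion

Riksbank balance sheet:
  Assets:      Securities +70B, Loans to banks +36B
  Liabilities: Bank reserves +56B, Government deposits +50B
So the change in reserve balances that commercial banks hold at the Riksbank is +56 billion.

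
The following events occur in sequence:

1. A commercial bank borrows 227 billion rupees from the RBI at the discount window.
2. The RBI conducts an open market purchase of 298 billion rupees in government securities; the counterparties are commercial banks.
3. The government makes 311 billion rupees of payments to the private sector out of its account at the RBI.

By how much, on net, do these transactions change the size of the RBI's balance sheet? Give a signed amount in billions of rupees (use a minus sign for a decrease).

RBI balance sheet:
  Assets:      Securities +298B, Loans to banks +227B
  Liabilities: Bank reserves +836B, Government deposits −311B
Commercial banking system:
  Assets:      Reserves at CB +836B, Securities −298B
  Liabilities: Checkable deposits +311B, Borrowings from CB +227B
Change in total RBI assets = +525 billion.

+525 billion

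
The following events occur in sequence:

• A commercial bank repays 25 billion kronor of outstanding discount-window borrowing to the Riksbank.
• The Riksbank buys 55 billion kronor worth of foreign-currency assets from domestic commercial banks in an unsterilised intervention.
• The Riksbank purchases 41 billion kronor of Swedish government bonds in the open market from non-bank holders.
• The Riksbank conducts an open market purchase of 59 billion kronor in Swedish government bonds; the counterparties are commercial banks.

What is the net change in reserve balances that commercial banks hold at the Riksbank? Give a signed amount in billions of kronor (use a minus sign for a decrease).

+130 billion

Riksbank balance sheet:
  Assets:      Securities +100B, Loans to banks −25B, Foreign assets +55B
  Liabilities: Bank reserves +130B
Commercial banking system:
  Assets:      Reserves at CB +130B, Securities −59B, Foreign assets −55B
  Liabilities: Checkable deposits +41B, Borrowings from CB −25B
So the change in reserve balances that commercial banks hold at the Riksbank is +130 billion.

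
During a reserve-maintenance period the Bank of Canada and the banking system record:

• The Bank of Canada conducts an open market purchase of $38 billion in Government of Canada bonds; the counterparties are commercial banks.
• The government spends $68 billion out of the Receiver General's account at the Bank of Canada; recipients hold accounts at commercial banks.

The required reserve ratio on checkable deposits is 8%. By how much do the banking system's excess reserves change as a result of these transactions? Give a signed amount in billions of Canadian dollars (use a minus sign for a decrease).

OMO purchase (from banks) $38 billion: reserves +$38B, deposits 0.
Government spending $68 billion: reserves +$68B, deposits +$68B.
Totals: Δreserves = +$106B, Δdeposits = +$68B.
Δrequired reserves = 8% × +$68B = +$5.44B.
Δexcess reserves = Δreserves − Δrequired = +$106B − (+$5.44B) = +$100.56 billion.

+$100.56 billion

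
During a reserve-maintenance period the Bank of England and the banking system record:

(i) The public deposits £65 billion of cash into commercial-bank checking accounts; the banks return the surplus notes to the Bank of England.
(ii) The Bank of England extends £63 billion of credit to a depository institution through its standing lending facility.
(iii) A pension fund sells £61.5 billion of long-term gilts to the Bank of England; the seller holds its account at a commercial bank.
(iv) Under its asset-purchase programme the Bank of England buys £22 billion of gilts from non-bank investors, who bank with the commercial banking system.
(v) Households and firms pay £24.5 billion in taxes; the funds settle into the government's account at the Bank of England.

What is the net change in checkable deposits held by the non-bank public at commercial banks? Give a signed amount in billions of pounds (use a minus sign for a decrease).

+£124 billion

Currency deposit £65 billion: non-bank counterparties' bank balances rise → +£65B.
Discount-window loan £63 billion: the counterparty is a bank, so public deposits are unchanged → 0.
Asset purchase (from non-banks) £61.5 billion: non-bank counterparties' bank balances rise → +£61.5B.
Asset purchase (from non-banks) £22 billion: non-bank counterparties' bank balances rise → +£22B.
Government account inflow £24.5 billion: non-bank counterparties' bank balances fall → −£24.5B.
Net: 65 + 0 + 61.5 + 22 − 24.5 = +£124 billion.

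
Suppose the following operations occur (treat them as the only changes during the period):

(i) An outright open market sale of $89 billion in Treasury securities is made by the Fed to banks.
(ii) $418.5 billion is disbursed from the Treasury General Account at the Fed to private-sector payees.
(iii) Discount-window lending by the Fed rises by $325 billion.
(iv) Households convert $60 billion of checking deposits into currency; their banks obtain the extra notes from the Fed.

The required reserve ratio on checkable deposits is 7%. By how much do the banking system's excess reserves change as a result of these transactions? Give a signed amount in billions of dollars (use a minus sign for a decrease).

OMO sale (to banks) $89 billion: reserves −$89B, deposits 0.
Government spending $418.5 billion: reserves +$418.5B, deposits +$418.5B.
Discount-window loan $325 billion: reserves +$325B, deposits 0.
Currency withdrawal $60 billion: reserves −$60B, deposits −$60B.
Totals: Δreserves = +$594.5B, Δdeposits = +$358.5B.
Δrequired reserves = 7% × +$358.5B = +$25.095B.
Δexcess reserves = Δreserves − Δrequired = +$594.5B − (+$25.095B) = +$569.405 billion.

+$569.405 billion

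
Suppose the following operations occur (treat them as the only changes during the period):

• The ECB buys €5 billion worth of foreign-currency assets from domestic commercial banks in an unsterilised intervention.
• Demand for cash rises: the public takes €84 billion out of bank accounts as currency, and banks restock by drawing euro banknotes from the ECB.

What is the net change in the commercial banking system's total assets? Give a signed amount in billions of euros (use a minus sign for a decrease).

-€84 billion

ECB balance sheet:
  Assets:      Foreign assets +€5B
  Liabilities: Bank reserves −€79B, Currency in circulation +€84B
Commercial banking system:
  Assets:      Reserves at CB −€79B, Foreign assets −€5B
  Liabilities: Checkable deposits −€84B
Change in total bank assets = -€84 billion.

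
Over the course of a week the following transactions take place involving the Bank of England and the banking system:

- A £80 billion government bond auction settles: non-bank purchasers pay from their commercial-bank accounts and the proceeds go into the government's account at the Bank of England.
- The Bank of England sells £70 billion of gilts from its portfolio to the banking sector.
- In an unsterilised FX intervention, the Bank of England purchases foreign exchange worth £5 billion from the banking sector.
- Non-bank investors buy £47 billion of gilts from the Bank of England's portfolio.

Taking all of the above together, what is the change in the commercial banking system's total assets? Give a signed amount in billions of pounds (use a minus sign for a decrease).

Bank of England balance sheet:
  Assets:      Securities −£117B, Foreign assets +£5B
  Liabilities: Bank reserves −£192B, Government deposits +£80B
Commercial banking system:
  Assets:      Reserves at CB −£192B, Securities +£70B, Foreign assets −£5B
  Liabilities: Checkable deposits −£127B
Change in total bank assets = -£127 billion.

-£127 billion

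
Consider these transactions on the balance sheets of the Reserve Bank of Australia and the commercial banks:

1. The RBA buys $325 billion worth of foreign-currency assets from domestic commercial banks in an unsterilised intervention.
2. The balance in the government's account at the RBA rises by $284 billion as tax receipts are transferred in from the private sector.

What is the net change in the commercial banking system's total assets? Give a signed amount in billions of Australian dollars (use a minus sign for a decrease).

RBA balance sheet:
  Assets:      Foreign assets +$325B
  Liabilities: Bank reserves +$41B, Government deposits +$284B
Commercial banking system:
  Assets:      Reserves at CB +$41B, Foreign assets −$325B
  Liabilities: Checkable deposits −$284B
Change in total bank assets = -$284 billion.

-$284 billion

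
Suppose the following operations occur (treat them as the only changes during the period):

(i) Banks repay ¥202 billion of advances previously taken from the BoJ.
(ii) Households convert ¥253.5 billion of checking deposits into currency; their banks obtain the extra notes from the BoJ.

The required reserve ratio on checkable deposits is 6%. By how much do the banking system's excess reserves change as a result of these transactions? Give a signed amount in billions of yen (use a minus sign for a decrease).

Discount-window repayment ¥202 billion: reserves −¥202B, deposits 0.
Currency withdrawal ¥253.5 billion: reserves −¥253.5B, deposits −¥253.5B.
Totals: Δreserves = −¥455.5B, Δdeposits = −¥253.5B.
Δrequired reserves = 6% × −¥253.5B = −¥15.21B.
Δexcess reserves = Δreserves − Δrequired = −¥455.5B − (−¥15.21B) = -¥440.29 billion.

-¥440.29 billion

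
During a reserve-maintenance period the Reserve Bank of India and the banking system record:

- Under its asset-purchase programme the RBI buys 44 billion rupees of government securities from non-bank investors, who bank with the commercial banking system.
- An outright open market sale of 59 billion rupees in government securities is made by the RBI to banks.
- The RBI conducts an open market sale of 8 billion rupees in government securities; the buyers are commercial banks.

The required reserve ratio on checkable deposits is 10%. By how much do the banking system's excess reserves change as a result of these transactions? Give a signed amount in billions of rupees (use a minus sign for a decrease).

Asset purchase (from non-banks) 44 billion rupees: reserves +44B, deposits +44B.
OMO sale (to banks) 59 billion rupees: reserves −59B, deposits 0.
OMO sale (to banks) 8 billion rupees: reserves −8B, deposits 0.
Totals: Δreserves = −23B, Δdeposits = +44B.
Δrequired reserves = 10% × +44B = +4.4B.
Δexcess reserves = Δreserves − Δrequired = −23B − (+4.4B) = -27.4 billion.

-27.4 billion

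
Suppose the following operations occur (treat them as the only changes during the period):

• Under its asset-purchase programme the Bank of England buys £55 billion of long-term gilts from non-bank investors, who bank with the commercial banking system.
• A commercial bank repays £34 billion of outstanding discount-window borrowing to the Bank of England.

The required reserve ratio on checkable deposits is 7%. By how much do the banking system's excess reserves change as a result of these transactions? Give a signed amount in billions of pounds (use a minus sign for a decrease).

Asset purchase (from non-banks) £55 billion: reserves +£55B, deposits +£55B.
Discount-window repayment £34 billion: reserves −£34B, deposits 0.
Totals: Δreserves = +£21B, Δdeposits = +£55B.
Δrequired reserves = 7% × +£55B = +£3.85B.
Δexcess reserves = Δreserves − Δrequired = +£21B − (+£3.85B) = +£17.15 billion.

+£17.15 billion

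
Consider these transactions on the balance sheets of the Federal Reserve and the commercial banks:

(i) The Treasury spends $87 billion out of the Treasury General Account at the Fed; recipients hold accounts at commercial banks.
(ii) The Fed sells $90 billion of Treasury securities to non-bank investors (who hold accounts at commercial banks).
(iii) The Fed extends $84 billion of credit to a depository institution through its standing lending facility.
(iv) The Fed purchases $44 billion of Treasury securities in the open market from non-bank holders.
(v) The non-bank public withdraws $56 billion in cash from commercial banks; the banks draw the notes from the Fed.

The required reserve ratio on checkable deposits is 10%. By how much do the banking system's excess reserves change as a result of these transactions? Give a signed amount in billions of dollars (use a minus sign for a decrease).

+$70.5 billion

Government spending $87 billion: reserves +$87B, deposits +$87B.
Asset sale (to non-banks) $90 billion: reserves −$90B, deposits −$90B.
Discount-window loan $84 billion: reserves +$84B, deposits 0.
Asset purchase (from non-banks) $44 billion: reserves +$44B, deposits +$44B.
Currency withdrawal $56 billion: reserves −$56B, deposits −$56B.
Totals: Δreserves = +$69B, Δdeposits = −$15B.
Δrequired reserves = 10% × −$15B = −$1.5B.
Δexcess reserves = Δreserves − Δrequired = +$69B − (−$1.5B) = +$70.5 billion.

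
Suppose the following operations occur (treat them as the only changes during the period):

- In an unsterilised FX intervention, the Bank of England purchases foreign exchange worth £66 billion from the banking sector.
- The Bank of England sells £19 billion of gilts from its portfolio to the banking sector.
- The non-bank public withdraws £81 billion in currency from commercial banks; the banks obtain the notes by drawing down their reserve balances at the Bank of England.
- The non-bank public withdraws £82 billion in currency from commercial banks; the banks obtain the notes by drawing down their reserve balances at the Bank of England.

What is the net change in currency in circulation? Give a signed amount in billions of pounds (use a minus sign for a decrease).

Bank of England balance sheet:
  Assets:      Securities −£19B, Foreign assets +£66B
  Liabilities: Bank reserves −£116B, Currency in circulation +£163B
Commercial banking system:
  Assets:      Reserves at CB −£116B, Securities +£19B, Foreign assets −£66B
  Liabilities: Checkable deposits −£163B
So the change in currency in circulation is +£163 billion.

+£163 billion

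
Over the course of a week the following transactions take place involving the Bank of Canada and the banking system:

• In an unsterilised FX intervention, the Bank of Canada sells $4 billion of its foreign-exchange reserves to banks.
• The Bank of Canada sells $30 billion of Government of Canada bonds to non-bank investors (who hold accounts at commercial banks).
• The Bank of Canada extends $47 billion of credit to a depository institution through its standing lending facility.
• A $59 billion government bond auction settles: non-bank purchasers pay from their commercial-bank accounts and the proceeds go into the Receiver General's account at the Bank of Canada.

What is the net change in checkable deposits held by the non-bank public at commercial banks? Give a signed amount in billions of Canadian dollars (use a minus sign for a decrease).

-$89 billion

FX sale $4 billion: the counterparty is a bank, so public deposits are unchanged → 0.
Asset sale (to non-banks) $30 billion: non-bank counterparties' bank balances fall → −$30B.
Discount-window loan $47 billion: the counterparty is a bank, so public deposits are unchanged → 0.
Government account inflow $59 billion: non-bank counterparties' bank balances fall → −$59B.
Net: 0 − 30 + 0 − 59 = -$89 billion.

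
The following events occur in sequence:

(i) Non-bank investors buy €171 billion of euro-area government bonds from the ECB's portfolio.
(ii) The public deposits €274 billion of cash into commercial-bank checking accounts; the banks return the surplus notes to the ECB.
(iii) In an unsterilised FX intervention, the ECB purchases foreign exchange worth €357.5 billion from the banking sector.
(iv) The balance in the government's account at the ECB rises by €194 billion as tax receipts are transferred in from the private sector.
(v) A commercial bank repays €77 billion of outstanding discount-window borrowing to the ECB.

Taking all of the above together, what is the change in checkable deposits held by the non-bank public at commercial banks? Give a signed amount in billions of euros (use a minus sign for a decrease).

Asset sale (to non-banks) €171 billion: non-bank counterparties' bank balances fall → −€171B.
Currency deposit €274 billion: non-bank counterparties' bank balances rise → +€274B.
FX purchase €357.5 billion: the counterparty is a bank, so public deposits are unchanged → 0.
Government account inflow €194 billion: non-bank counterparties' bank balances fall → −€194B.
Discount-window repayment €77 billion: the counterparty is a bank, so public deposits are unchanged → 0.
Net: −171 + 274 + 0 − 194 + 0 = -€91 billion.

-€91 billion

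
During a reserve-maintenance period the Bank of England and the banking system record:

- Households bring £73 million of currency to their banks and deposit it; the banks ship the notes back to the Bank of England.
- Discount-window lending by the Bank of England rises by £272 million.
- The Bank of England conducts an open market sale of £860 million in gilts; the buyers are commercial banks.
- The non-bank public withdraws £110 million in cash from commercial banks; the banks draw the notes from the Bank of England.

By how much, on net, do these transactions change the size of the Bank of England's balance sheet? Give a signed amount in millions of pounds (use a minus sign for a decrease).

-£588 million

Bank of England balance sheet:
  Assets:      Securities −£860M, Loans to banks +£272M
  Liabilities: Bank reserves −£625M, Currency in circulation +£37M
Change in total Bank of England assets = -£588 million.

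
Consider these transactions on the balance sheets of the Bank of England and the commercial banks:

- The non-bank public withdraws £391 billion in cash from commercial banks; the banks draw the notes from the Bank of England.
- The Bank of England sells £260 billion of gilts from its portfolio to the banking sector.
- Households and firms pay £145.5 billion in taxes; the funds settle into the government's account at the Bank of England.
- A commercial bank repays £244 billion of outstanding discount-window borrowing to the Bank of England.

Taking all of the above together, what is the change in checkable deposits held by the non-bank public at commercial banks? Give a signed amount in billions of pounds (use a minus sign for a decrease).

-£536.5 billion

Currency withdrawal £391 billion: non-bank counterparties' bank balances fall → −£391B.
OMO sale (to banks) £260 billion: the counterparty is a bank, so public deposits are unchanged → 0.
Government account inflow £145.5 billion: non-bank counterparties' bank balances fall → −£145.5B.
Discount-window repayment £244 billion: the counterparty is a bank, so public deposits are unchanged → 0.
Net: −391 + 0 − 145.5 + 0 = -£536.5 billion.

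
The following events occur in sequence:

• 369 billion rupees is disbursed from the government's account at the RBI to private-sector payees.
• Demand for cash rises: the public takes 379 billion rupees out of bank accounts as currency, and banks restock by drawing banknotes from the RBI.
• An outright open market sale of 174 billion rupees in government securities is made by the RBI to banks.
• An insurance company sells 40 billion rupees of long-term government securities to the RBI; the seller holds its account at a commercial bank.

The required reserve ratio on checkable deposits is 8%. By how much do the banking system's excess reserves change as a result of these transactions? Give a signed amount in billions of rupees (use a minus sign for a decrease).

Government spending 369 billion rupees: reserves +369B, deposits +369B.
Currency withdrawal 379 billion rupees: reserves −379B, deposits −379B.
OMO sale (to banks) 174 billion rupees: reserves −174B, deposits 0.
Asset purchase (from non-banks) 40 billion rupees: reserves +40B, deposits +40B.
Totals: Δreserves = −144B, Δdeposits = +30B.
Δrequired reserves = 8% × +30B = +2.4B.
Δexcess reserves = Δreserves − Δrequired = −144B − (+2.4B) = -146.4 billion.

-146.4 billion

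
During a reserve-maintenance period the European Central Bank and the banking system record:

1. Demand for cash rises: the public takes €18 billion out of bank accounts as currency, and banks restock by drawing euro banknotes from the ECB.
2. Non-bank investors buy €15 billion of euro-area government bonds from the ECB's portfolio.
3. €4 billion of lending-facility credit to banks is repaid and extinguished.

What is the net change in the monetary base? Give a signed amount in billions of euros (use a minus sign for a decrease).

ECB balance sheet:
  Assets:      Securities −€15B, Loans to banks −€4B
  Liabilities: Bank reserves −€37B, Currency in circulation +€18B
Commercial banking system:
  Assets:      Reserves at CB −€37B
  Liabilities: Checkable deposits −€33B, Borrowings from CB −€4B
Monetary base = currency + reserves: +€18B + (−€37B) = -€19 billion.

-€19 billion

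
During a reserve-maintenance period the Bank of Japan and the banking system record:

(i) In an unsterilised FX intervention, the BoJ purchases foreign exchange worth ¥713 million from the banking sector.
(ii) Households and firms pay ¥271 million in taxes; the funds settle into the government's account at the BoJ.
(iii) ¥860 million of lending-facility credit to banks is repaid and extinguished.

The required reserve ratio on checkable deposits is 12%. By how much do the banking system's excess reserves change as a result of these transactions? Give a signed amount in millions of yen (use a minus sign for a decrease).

-¥385.48 million

FX purchase ¥713 million: reserves +¥713M, deposits 0.
Government account inflow ¥271 million: reserves −¥271M, deposits −¥271M.
Discount-window repayment ¥860 million: reserves −¥860M, deposits 0.
Totals: Δreserves = −¥418M, Δdeposits = −¥271M.
Δrequired reserves = 12% × −¥271M = −¥32.52M.
Δexcess reserves = Δreserves − Δrequired = −¥418M − (−¥32.52M) = -¥385.48 million.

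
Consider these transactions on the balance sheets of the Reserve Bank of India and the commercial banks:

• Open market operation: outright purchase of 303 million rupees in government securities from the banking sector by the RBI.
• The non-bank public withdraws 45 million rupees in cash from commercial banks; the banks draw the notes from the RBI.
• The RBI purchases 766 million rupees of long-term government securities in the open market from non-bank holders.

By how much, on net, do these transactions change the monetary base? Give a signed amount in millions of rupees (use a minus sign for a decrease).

RBI balance sheet:
  Assets:      Securities +1069M
  Liabilities: Bank reserves +1024M, Currency in circulation +45M
Monetary base = currency + reserves: +45M + (+1024M) = +1069 million.

+1069 million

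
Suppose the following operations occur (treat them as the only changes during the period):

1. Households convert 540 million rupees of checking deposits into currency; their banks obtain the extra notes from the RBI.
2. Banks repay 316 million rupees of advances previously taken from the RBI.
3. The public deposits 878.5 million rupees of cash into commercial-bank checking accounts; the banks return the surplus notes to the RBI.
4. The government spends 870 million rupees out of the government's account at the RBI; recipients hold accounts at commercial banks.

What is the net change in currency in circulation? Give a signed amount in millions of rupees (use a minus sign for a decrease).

-338.5 million

RBI balance sheet:
  Assets:      Loans to banks −316M
  Liabilities: Bank reserves +892.5M, Currency in circulation −338.5M, Government deposits −870M
Commercial banking system:
  Assets:      Reserves at CB +892.5M
  Liabilities: Checkable deposits +1208.5M, Borrowings from CB −316M
So the change in currency in circulation is -338.5 million.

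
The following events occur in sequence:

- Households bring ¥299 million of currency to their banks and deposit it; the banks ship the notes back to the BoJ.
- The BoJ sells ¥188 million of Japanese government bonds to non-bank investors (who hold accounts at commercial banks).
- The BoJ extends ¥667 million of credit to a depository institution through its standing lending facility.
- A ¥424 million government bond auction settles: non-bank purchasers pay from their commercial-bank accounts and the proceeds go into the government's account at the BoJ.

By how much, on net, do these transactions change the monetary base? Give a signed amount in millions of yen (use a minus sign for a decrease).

+¥55 million

BoJ balance sheet:
  Assets:      Securities −¥188M, Loans to banks +¥667M
  Liabilities: Bank reserves +¥354M, Currency in circulation −¥299M, Government deposits +¥424M
Commercial banking system:
  Assets:      Reserves at CB +¥354M
  Liabilities: Checkable deposits −¥313M, Borrowings from CB +¥667M
Monetary base = currency + reserves: −¥299M + (+¥354M) = +¥55 million.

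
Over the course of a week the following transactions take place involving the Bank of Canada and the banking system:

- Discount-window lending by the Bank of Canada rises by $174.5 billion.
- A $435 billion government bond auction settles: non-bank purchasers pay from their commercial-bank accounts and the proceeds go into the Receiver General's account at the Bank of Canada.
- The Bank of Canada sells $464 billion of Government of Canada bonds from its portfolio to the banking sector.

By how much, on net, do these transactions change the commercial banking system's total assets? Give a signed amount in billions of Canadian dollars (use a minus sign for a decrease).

-$260.5 billion

Bank of Canada balance sheet:
  Assets:      Securities −$464B, Loans to banks +$174.5B
  Liabilities: Bank reserves −$724.5B, Government deposits +$435B
Commercial banking system:
  Assets:      Reserves at CB −$724.5B, Securities +$464B
  Liabilities: Checkable deposits −$435B, Borrowings from CB +$174.5B
Change in total bank assets = -$260.5 billion.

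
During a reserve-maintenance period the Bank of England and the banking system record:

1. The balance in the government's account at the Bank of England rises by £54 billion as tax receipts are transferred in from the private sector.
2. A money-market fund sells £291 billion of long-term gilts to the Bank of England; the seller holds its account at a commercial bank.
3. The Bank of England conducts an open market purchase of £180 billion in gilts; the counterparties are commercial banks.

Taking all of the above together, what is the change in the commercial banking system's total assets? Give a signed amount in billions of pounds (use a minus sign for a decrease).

Government account inflow £54 billion: bank balance sheets shrink → −£54B.
Asset purchase (from non-banks) £291 billion: bank balance sheets expand → +£291B.
OMO purchase (from banks) £180 billion: just an asset swap on bank balance sheets → 0.
Net: −54 + 291 + 0 = +£237 billion.

+£237 billion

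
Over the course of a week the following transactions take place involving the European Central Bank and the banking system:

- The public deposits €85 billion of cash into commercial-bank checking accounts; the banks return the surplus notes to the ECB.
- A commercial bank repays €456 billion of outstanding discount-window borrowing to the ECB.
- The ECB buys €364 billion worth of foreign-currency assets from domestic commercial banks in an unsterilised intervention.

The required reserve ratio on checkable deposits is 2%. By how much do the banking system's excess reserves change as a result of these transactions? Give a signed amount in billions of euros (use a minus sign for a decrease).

Currency deposit €85 billion: reserves +€85B, deposits +€85B.
Discount-window repayment €456 billion: reserves −€456B, deposits 0.
FX purchase €364 billion: reserves +€364B, deposits 0.
Totals: Δreserves = −€7B, Δdeposits = +€85B.
Δrequired reserves = 2% × +€85B = +€1.7B.
Δexcess reserves = Δreserves − Δrequired = −€7B − (+€1.7B) = -€8.7 billion.

-€8.7 billion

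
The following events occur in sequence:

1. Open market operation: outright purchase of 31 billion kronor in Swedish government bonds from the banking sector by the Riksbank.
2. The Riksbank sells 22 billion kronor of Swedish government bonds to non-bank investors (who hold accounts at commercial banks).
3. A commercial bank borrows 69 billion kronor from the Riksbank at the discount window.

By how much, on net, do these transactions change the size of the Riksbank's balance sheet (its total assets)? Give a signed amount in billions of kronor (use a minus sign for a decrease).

+78 billion

OMO purchase (from banks) 31 billion kronor: a Riksbank asset is acquired → +31B.
Asset sale (to non-banks) 22 billion kronor: a Riksbank asset is shed → −22B.
Discount-window loan 69 billion kronor: a Riksbank asset is acquired → +69B.
Net: 31 − 22 + 69 = +78 billion.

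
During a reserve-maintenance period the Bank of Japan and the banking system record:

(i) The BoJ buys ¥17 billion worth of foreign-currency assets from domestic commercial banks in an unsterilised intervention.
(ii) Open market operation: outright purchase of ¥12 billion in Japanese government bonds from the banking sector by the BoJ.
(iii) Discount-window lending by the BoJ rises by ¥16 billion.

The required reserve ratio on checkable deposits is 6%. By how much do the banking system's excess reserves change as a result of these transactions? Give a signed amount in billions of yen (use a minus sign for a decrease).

+¥45 billion

FX purchase ¥17 billion: reserves +¥17B, deposits 0.
OMO purchase (from banks) ¥12 billion: reserves +¥12B, deposits 0.
Discount-window loan ¥16 billion: reserves +¥16B, deposits 0.
Totals: Δreserves = +¥45B, Δdeposits = 0.
Δrequired reserves = 6% × 0 = 0.
Δexcess reserves = Δreserves − Δrequired = +¥45B − (0) = +¥45 billion.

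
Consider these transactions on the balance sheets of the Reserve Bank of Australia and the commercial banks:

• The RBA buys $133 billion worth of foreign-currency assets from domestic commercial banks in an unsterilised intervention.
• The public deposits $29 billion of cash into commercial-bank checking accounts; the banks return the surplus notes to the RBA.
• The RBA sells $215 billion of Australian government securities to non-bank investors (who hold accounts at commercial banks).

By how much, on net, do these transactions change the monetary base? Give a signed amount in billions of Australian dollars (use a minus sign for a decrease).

-$82 billion

FX purchase $133 billion: RBA balance sheet expands → +$133B.
Currency deposit $29 billion: just a shift between currency and reserves — both are base money → 0.
Asset sale (to non-banks) $215 billion: RBA balance sheet contracts → −$215B.
Net: 133 + 0 − 215 = -$82 billion.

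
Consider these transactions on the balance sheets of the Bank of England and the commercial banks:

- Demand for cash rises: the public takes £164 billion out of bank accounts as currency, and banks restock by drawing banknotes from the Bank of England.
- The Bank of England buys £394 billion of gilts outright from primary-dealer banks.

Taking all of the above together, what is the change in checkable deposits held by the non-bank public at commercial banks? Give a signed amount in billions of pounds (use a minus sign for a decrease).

Currency withdrawal £164 billion: non-bank counterparties' bank balances fall → −£164B.
OMO purchase (from banks) £394 billion: the counterparty is a bank, so public deposits are unchanged → 0.
Net: −164 + 0 = -£164 billion.

-£164 billion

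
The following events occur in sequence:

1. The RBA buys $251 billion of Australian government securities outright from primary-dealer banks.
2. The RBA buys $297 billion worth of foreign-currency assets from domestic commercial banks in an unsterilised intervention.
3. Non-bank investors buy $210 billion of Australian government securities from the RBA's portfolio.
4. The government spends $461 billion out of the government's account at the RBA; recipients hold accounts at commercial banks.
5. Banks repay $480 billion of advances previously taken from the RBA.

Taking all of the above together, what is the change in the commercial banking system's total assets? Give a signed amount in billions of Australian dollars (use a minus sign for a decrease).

-$229 billion

RBA balance sheet:
  Assets:      Securities +$41B, Loans to banks −$480B, Foreign assets +$297B
  Liabilities: Bank reserves +$319B, Government deposits −$461B
Commercial banking system:
  Assets:      Reserves at CB +$319B, Securities −$251B, Foreign assets −$297B
  Liabilities: Checkable deposits +$251B, Borrowings from CB −$480B
Change in total bank assets = -$229 billion.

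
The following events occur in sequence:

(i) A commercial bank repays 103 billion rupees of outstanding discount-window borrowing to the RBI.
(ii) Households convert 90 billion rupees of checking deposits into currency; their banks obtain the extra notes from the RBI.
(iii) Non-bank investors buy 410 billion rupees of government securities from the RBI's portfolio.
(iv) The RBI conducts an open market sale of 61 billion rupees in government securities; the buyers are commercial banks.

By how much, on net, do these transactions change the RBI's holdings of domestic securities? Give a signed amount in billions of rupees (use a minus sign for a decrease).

Discount-window repayment 103 billion rupees: the RBI's securities portfolio is untouched → 0.
Currency withdrawal 90 billion rupees: the RBI's securities portfolio is untouched → 0.
Asset sale (to non-banks) 410 billion rupees: securities removed from the RBI's portfolio → −410B.
OMO sale (to banks) 61 billion rupees: securities removed from the RBI's portfolio → −61B.
Net: 0 + 0 − 410 − 61 = -471 billion.

-471 billion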